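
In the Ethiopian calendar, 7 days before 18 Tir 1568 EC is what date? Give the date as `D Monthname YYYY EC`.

11 Tir 1568 EC

Counting 7 days back from JDN 2296705 reaches JDN 2296698, which is 11 Tir 1568 EC.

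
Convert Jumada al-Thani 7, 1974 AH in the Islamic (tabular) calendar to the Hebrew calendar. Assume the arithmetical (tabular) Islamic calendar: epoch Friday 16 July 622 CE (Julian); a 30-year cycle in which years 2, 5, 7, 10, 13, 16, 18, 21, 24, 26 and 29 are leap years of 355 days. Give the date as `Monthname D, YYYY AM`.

Julian Day Number of the source date = 2647759.
Converting JDN 2647759 to the Hebrew calendar gives 6 Adar II 6297 AM.

Adar II 6, 6297 AM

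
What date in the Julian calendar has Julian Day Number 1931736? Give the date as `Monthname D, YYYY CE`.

October 21, 576 CE

JDN 1931736 is 23 October 576 in the proleptic Gregorian calendar.
In the Julian calendar that day is October 21, 576 CE.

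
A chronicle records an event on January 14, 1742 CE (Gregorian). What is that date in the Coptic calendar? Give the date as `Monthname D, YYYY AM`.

Tobi 8, 1458 AM

Both dates share Julian Day Number 2357326; in the Coptic calendar that is 8 Tobi 1458 AM.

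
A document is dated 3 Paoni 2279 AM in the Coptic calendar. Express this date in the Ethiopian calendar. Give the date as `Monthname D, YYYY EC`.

Julian Day Number of the source date = 2657341.
Converting JDN 2657341 to the Ethiopian calendar gives 3 Sene 2555 EC.

Sene 3, 2555 EC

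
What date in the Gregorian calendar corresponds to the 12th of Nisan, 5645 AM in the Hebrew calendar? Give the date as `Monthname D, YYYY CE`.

Julian Day Number of the source date = 2409629.
Converting JDN 2409629 to the Gregorian calendar gives 28 March 1885 CE.

March 28, 1885 CE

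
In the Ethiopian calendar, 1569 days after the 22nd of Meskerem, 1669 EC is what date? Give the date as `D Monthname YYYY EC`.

10 Tir 1673 EC

JDN of the 22nd of Meskerem, 1669 EC = 2333479.
2333479 + 1569 = 2335048.
JDN 2335048 in the Ethiopian calendar is 10 Tir 1673 EC.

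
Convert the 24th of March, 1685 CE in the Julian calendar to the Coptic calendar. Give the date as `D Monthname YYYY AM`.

Both dates share Julian Day Number 2336587; in the Coptic calendar that is 28 Paremhat 1401 AM.

28 Paremhat 1401 AM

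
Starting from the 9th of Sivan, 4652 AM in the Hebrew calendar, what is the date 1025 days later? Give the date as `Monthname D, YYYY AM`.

The starting date is JDN 2046991; 2046991 + 1025 = 2048016.
JDN 2048016 corresponds to Adar II 1, 4655 AM.

Adar II 1, 4655 AM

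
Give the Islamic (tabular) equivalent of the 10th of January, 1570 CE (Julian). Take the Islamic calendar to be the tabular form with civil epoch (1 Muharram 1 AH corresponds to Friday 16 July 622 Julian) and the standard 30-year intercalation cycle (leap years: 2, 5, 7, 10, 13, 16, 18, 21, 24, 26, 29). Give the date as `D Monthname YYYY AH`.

2 Sha'ban 977 AH

Both dates share Julian Day Number 2294510; in the tabular Islamic calendar that is 2 Sha'ban 977 AH.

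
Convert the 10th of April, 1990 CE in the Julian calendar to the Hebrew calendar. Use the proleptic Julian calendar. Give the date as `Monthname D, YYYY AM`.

The source date corresponds to 23 April 1990 in the Gregorian calendar (JDN 2448005).
That day falls on 28 Nisan 5750 AM in the Hebrew calendar.

Nisan 28, 5750 AM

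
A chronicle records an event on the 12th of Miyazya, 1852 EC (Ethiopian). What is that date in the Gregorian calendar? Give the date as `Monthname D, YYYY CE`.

April 19, 1860 CE

Julian Day Number of the source date = 2400520.
Converting JDN 2400520 to the Gregorian calendar gives 19 April 1860 CE.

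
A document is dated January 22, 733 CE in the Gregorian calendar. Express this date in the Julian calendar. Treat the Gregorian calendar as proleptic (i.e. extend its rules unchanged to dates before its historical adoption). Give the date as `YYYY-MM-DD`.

For dates in this range the Gregorian date is 4 days ahead of the Julian.
22 January 733 Gregorian − 4 days → 18 January 733 Julian.

0733-01-18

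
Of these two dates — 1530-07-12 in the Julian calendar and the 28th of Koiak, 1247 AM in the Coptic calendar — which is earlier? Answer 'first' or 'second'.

The two dates have Julian Day Numbers 2280083 and 2280248 respectively.
Since 2280083 < 2280248, the first date comes first.

first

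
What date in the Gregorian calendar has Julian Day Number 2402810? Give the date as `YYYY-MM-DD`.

1866-07-27

Counting from JDN 2299161 = 15 Oct 1582 gives an offset of 103649 days.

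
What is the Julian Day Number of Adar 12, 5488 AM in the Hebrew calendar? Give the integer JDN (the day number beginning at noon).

Equivalently 22 February 1728 (Gregorian).
JDN 2400001 is 17 November 1858 CE (Gregorian), MJD 0; the target day is −47750 days from there, so JDN = 2352251.

2352251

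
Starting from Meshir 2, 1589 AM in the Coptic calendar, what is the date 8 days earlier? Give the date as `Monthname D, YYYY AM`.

Counting 8 days back from JDN 2405198 reaches JDN 2405190, which is Tobi 24, 1589 AM.

Tobi 24, 1589 AM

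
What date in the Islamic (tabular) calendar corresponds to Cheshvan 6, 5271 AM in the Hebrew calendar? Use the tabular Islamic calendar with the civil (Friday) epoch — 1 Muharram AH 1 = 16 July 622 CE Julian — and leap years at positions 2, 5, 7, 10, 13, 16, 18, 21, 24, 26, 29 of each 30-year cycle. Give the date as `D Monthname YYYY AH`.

7 Rajab 916 AH

Julian Day Number of the source date = 2272868.
Converting JDN 2272868 to the tabular Islamic calendar gives 7 Rajab 916 AH.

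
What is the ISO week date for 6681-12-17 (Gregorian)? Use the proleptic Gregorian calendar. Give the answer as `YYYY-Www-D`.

6681-W50-6

The weekday is Saturday (ISO weekday 6).
That Saturday belongs to ISO week 50 of ISO year 6681.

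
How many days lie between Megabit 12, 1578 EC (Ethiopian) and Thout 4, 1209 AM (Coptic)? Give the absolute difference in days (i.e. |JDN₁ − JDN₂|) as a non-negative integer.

34156

First date → JDN 2300411; second date → JDN 2266255.
The interval is |2300411 − 2266255| = 34156 days.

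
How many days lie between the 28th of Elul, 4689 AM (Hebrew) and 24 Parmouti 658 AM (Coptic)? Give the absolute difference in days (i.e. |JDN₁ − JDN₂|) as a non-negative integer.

4609

JDN of the first date = 2060623.
JDN of the second date = 2065232.
|2065232 − 2060623| = 4609.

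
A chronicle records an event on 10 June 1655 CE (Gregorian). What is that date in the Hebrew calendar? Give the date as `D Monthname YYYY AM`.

5 Sivan 5415 AM

Both dates share Julian Day Number 2325697; in the Hebrew calendar that is 5 Sivan 5415 AM.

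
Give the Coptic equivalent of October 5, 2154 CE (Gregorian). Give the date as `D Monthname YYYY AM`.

Julian Day Number of the source date = 2508070.
Converting JDN 2508070 to the Coptic calendar gives 24 Thout 1871 AM.

24 Thout 1871 AM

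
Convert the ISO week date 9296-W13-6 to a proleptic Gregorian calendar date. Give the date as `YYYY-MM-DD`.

ISO week 1 of 9296 is the week containing the first Thursday of 9296.
Week 13, day 6 (Saturday) lands on 9296-03-31.

9296-03-31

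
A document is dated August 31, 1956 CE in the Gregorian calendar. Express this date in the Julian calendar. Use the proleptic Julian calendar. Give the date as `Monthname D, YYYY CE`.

August 18, 1956 CE

For dates in this range the Gregorian date is 13 days ahead of the Julian.
31 August 1956 Gregorian − 13 days → 18 August 1956 Julian.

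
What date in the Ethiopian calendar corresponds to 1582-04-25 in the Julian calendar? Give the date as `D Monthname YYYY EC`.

30 Miyazya 1574 EC

Julian Day Number of the source date = 2298998.
Converting JDN 2298998 to the Ethiopian calendar gives 30 Miyazya 1574 EC.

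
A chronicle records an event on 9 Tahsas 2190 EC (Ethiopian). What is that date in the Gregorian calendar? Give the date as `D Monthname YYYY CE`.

Both dates share Julian Day Number 2523851; in the Gregorian calendar that is 19 December 2197 CE.

19 December 2197 CE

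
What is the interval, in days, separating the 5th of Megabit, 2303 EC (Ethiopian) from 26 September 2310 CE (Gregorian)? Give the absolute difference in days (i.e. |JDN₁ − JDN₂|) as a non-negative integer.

First date → JDN 2565210; second date → JDN 2565038.
The interval is |2565210 − 2565038| = 172 days.

172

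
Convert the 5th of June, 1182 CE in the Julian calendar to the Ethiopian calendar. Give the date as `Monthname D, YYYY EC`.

Sene 11, 1174 EC

Both dates share Julian Day Number 2152939; in the Ethiopian calendar that is 11 Sene 1174 EC.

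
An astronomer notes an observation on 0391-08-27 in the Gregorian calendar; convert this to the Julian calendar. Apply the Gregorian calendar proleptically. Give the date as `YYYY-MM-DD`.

The Julian–Gregorian offset here is 1 day (Julian trailing).
27 August 391 Gregorian − 1 day → 26 August 391 Julian.

0391-08-26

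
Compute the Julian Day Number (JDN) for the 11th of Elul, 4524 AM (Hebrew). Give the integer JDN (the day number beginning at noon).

Equivalently 17 August 764 (proleptic Gregorian).
JDN 2451545 is 1 January 2000 CE (Gregorian); the target day is −451211 days from there, so JDN = 2000334.

2000334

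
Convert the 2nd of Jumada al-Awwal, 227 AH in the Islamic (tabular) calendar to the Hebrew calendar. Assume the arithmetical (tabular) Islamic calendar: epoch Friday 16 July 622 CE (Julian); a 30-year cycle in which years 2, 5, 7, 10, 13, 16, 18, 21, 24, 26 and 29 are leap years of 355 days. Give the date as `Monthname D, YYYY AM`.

Adar 3, 4602 AM

Julian Day Number of the source date = 2028646.
Converting JDN 2028646 to the Hebrew calendar gives 3 Adar 4602 AM.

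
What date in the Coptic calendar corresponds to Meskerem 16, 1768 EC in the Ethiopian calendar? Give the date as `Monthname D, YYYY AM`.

Julian Day Number of the source date = 2369633.
Converting JDN 2369633 to the Coptic calendar gives 16 Thout 1492 AM.

Thout 16, 1492 AM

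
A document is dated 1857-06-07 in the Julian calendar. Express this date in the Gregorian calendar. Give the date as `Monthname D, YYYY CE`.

June 19, 1857 CE

For dates in this range the Gregorian date is 12 days ahead of the Julian.
7 June 1857 Julian + 12 days → 19 June 1857 Gregorian.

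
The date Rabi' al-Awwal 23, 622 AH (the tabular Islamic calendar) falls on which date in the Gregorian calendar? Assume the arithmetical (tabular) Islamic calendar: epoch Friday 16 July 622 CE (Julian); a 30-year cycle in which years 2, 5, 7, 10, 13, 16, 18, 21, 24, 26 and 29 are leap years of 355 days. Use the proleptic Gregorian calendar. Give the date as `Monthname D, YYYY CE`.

Julian Day Number of the source date = 2168583.
Converting JDN 2168583 to the Gregorian calendar gives 11 April 1225 CE.

April 11, 1225 CE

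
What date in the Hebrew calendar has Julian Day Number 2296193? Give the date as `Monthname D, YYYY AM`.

Elul 3, 5334 AM

JDN 2296193 is 30 August 1574 in the proleptic Gregorian calendar.
In the Hebrew calendar that day is Elul 3, 5334 AM.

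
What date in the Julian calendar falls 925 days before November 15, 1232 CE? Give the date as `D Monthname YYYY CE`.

Counting 925 days back from JDN 2171365 reaches JDN 2170440, which is 5 May 1230 CE.

5 May 1230 CE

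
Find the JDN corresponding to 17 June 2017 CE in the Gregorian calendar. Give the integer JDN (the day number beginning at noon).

JDN 2451545 is 1 January 2000 CE (Gregorian); the target day is +6377 days from there, so JDN = 2457922.

2457922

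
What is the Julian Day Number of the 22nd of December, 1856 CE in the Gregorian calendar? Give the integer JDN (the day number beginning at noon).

JDN 2451545 is 1 January 2000 CE (Gregorian); the target day is −52239 days from there, so JDN = 2399306.

2399306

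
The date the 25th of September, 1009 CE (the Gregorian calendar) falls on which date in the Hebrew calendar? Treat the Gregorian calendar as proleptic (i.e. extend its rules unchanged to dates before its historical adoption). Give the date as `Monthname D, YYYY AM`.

Elul 27, 4769 AM

Both dates share Julian Day Number 2089857; in the Hebrew calendar that is 27 Elul 4769 AM.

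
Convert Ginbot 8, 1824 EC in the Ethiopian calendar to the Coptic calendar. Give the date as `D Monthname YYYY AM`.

Julian Day Number of the source date = 2390319.
Converting JDN 2390319 to the Coptic calendar gives 8 Pashons 1548 AM.

8 Pashons 1548 AM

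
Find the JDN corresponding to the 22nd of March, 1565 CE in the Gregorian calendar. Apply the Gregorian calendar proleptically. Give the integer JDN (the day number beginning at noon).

JDN 2451545 is 1 January 2000 CE (Gregorian); the target day is −158800 days from there, so JDN = 2292745.

2292745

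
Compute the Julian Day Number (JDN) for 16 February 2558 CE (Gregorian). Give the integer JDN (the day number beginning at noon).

2655397

JDN 2299161 is 15 October 1582 CE (Gregorian); the target day is +356236 days from there, so JDN = 2655397.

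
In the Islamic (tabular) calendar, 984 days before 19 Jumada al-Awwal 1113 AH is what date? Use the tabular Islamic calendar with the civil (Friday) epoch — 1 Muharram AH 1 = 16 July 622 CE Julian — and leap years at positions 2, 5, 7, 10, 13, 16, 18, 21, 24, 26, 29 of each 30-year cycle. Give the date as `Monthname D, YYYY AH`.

JDN of 19 Jumada al-Awwal 1113 AH = 2342632.
2342632 − 984 = 2341648.
JDN 2341648 in the tabular Islamic calendar is Sha'ban 9, 1110 AH.

Sha'ban 9, 1110 AH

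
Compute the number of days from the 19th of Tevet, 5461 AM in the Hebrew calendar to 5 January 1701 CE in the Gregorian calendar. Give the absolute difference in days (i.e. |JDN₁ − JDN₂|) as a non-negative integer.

First date → JDN 2342336; second date → JDN 2342342.
The interval is |2342336 − 2342342| = 6 days.

6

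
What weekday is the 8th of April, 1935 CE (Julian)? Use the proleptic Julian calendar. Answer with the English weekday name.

This is JDN 2427914 (21 April 1935 Gregorian).
JDN 2427914 mod 7 = 6, and JDN 0 was a Monday, so this is a Sunday.

Sunday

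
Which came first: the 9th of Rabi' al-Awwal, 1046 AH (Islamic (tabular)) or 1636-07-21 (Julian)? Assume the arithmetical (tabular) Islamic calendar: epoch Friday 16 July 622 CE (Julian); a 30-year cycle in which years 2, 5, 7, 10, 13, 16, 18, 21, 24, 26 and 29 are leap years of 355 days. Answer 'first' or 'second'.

Converting both to JDN: 2318820 vs 2318809; the smaller is the second.

second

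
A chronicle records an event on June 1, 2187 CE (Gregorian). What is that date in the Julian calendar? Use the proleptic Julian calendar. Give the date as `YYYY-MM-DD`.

2187-05-18

At this point the Julian calendar is 14 days behind the Gregorian.
1 June 2187 Gregorian − 14 days → 18 May 2187 Julian.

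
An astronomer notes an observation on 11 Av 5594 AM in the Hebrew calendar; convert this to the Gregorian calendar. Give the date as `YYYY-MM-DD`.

Julian Day Number of the source date = 2391142.
Converting JDN 2391142 to the Gregorian calendar gives 16 August 1834 CE.

1834-08-16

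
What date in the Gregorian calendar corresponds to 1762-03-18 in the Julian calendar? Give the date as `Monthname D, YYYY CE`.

The Julian–Gregorian offset here is 11 days (Julian trailing).
18 March 1762 Julian + 11 days → 29 March 1762 Gregorian.

March 29, 1762 CE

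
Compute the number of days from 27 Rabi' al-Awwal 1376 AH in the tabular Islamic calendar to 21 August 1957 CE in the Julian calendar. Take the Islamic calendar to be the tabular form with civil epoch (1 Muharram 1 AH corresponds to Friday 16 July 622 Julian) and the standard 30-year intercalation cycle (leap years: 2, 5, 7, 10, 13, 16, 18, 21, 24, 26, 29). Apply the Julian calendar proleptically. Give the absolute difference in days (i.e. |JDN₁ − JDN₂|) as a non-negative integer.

First date → JDN 2435779; second date → JDN 2436085.
The interval is |2435779 − 2436085| = 306 days.

306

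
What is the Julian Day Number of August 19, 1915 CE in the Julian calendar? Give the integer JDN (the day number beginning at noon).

Equivalently 1 September 1915 (Gregorian).
JDN 2400001 is 17 November 1858 CE (Gregorian), MJD 0; the target day is +20741 days from there, so JDN = 2420742.

2420742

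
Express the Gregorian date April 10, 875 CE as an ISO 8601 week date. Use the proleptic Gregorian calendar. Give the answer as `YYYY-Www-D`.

0875-W15-3

The weekday is Wednesday (ISO weekday 3).
That Wednesday belongs to ISO week 15 of ISO year 875.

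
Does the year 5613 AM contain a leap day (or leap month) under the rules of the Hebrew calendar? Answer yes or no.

Hebrew year 5613 is year 8 of its 19-year Metonic cycle; leap years are at positions 3, 6, 8, 11, 14, 17, 19, so it is a leap year (13 months).

yes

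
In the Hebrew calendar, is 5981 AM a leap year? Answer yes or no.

Hebrew year 5981 is year 15 of its 19-year Metonic cycle; leap years are at positions 3, 6, 8, 11, 14, 17, 19, so it is a common year (12 months).

no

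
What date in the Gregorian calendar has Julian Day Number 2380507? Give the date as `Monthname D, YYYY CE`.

July 4, 1805 CE

JDN 2451545 is 1 Jan 2000; 2380507 is −71038 days from there.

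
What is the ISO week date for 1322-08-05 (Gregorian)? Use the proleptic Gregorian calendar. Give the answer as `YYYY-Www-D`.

The weekday is Wednesday (ISO weekday 3).
That Wednesday belongs to ISO week 32 of ISO year 1322.

1322-W32-3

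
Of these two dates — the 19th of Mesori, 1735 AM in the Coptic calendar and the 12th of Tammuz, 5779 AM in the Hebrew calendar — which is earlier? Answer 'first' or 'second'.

second

The two dates have Julian Day Numbers 2458721 and 2458680 respectively.
Since 2458680 < 2458721, the second date comes first.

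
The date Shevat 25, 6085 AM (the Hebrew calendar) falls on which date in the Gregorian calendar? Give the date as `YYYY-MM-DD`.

2325-02-10

Both dates share Julian Day Number 2570289; in the Gregorian calendar that is 10 February 2325 CE.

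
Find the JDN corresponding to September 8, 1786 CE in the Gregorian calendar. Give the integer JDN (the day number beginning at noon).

2373634

JDN 2299161 is 15 October 1582 CE (Gregorian); the target day is +74473 days from there, so JDN = 2373634.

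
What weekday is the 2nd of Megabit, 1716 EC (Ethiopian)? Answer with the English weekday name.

This is JDN 2350806 (9 March 1724 Gregorian).
2350806 ≡ 3 (mod 7); counting from Monday = 0 gives Thursday.

Thursday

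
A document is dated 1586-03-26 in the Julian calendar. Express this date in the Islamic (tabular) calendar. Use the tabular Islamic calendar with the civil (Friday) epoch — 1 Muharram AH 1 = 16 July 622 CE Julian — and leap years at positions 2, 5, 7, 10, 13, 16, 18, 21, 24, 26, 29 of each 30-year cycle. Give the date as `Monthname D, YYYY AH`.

Rabi' al-Thani 15, 994 AH

The source date corresponds to 5 April 1586 in the Gregorian calendar (JDN 2300429).
That day falls on 15 Rabi' al-Thani 994 AH in the tabular Islamic calendar.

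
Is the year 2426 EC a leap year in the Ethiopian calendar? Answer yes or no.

no

2426 mod 4 = 2; in the Ethiopian calendar a year is leap when year mod 4 = 3, so it is a common year.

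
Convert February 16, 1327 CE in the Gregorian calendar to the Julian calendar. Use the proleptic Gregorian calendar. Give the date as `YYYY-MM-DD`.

1327-02-08

At this point the Julian calendar is 8 days behind the Gregorian.
16 February 1327 Gregorian − 8 days → 8 February 1327 Julian.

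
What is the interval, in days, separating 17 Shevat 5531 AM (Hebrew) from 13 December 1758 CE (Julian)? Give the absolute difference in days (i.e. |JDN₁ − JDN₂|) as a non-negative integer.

JDN of the first date = 2367936.
JDN of the second date = 2363514.
|2363514 − 2367936| = 4422.

4422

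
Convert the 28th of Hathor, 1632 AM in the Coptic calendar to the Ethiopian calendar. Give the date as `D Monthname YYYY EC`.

Both dates share Julian Day Number 2420840; in the Ethiopian calendar that is 28 Hidar 1908 EC.

28 Hidar 1908 EC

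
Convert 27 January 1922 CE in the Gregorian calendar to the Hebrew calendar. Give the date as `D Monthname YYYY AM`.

27 Tevet 5682 AM

Both dates share Julian Day Number 2423082; in the Hebrew calendar that is 27 Tevet 5682 AM.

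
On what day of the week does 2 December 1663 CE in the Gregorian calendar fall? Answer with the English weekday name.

Sunday

Since JDN mod 7 = 6 (0 = Monday), the day is Sunday.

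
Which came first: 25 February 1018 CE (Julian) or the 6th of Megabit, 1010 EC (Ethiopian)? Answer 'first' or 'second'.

The two dates have Julian Day Numbers 2092938 and 2092943 respectively.
Since 2092938 < 2092943, the first date comes first.

first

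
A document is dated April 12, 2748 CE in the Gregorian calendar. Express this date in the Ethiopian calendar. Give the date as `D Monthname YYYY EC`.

28 Megabit 2740 EC

Both dates share Julian Day Number 2724848; in the Ethiopian calendar that is 28 Megabit 2740 EC.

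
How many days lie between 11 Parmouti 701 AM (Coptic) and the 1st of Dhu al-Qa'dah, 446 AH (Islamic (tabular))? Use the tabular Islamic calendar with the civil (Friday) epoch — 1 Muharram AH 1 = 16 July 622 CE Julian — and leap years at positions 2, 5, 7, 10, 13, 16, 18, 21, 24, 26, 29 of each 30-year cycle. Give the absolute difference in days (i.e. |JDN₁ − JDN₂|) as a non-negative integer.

First date → JDN 2080925; second date → JDN 2106428.
The interval is |2080925 − 2106428| = 25503 days.

25503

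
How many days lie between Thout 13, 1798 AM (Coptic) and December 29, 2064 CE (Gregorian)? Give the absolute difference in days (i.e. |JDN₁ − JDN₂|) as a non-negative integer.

JDN of the first date = 2481396.
JDN of the second date = 2475284.
|2475284 − 2481396| = 6112.

6112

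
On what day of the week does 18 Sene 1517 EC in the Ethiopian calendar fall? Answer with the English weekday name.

Monday

This is JDN 2278227 (22 June 1525 Gregorian).
JDN 2278227 mod 7 = 0, and JDN 0 was a Monday, so this is a Monday.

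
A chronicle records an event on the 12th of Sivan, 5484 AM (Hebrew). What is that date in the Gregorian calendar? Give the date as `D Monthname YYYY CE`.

3 June 1724 CE

Both dates share Julian Day Number 2350892; in the Gregorian calendar that is 3 June 1724 CE.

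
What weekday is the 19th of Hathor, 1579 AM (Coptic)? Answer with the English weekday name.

Thursday

This is JDN 2401472 (27 November 1862 Gregorian).
2401472 ≡ 3 (mod 7); counting from Monday = 0 gives Thursday.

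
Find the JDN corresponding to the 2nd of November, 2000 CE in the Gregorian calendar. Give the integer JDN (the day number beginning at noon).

JDN 2451545 is 1 January 2000 CE (Gregorian); the target day is +306 days from there, so JDN = 2451851.

2451851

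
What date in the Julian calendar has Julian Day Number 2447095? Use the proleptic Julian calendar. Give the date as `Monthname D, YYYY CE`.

October 13, 1987 CE

JDN 2447095 is 26 October 1987 in the Gregorian calendar.
In the Julian calendar that day is October 13, 1987 CE.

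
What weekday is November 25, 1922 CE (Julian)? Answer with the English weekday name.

Friday

In the Gregorian calendar this is 8 December 1922 (JDN 2423397).
Since JDN mod 7 = 4 (0 = Monday), the day is Friday.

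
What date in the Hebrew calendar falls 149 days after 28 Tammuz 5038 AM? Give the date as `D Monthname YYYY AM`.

JDN of 28 Tammuz 5038 AM = 2188048.
2188048 + 149 = 2188197.
JDN 2188197 in the Hebrew calendar is 29 Kislev 5039 AM.

29 Kislev 5039 AM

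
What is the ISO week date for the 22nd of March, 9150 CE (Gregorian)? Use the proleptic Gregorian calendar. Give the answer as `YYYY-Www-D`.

9150-W12-3

The weekday is Wednesday (ISO weekday 3).
That Wednesday belongs to ISO week 12 of ISO year 9150.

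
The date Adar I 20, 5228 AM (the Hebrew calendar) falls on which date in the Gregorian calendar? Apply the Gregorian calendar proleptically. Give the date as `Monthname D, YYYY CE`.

February 22, 1468 CE

Both dates share Julian Day Number 2257288; in the Gregorian calendar that is 22 February 1468 CE.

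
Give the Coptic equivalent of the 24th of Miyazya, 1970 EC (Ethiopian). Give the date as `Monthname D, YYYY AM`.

Both dates share Julian Day Number 2443631; in the Coptic calendar that is 24 Parmouti 1694 AM.

Parmouti 24, 1694 AM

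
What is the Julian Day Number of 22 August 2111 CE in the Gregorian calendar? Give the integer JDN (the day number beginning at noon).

2492320

JDN 2451545 is 1 January 2000 CE (Gregorian); the target day is +40775 days from there, so JDN = 2492320.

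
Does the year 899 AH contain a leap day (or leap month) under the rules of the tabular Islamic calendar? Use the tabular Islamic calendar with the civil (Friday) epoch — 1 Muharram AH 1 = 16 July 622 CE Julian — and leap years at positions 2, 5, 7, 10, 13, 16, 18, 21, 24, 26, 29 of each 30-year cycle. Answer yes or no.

Year 899 AH is year 29 of its 30-year cycle; leap positions are 2, 5, 7, 10, 13, 16, 18, 21, 24, 26, 29, so it is a leap year (355 days).

yes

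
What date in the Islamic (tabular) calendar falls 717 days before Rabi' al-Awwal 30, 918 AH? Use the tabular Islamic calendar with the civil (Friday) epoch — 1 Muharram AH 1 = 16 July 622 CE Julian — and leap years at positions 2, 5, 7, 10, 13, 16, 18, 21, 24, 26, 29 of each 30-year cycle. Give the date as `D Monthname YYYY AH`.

22 Rabi' al-Awwal 916 AH

Counting 717 days back from JDN 2273482 reaches JDN 2272765, which is 22 Rabi' al-Awwal 916 AH.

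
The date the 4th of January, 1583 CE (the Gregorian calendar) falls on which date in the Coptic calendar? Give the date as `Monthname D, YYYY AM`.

Both dates share Julian Day Number 2299242; in the Coptic calendar that is 29 Koiak 1299 AM.

Koiak 29, 1299 AM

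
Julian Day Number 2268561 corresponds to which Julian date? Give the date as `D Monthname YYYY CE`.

25 December 1498 CE

JDN 2268561 is 3 January 1499 in the proleptic Gregorian calendar.
In the Julian calendar that day is 25 December 1498 CE.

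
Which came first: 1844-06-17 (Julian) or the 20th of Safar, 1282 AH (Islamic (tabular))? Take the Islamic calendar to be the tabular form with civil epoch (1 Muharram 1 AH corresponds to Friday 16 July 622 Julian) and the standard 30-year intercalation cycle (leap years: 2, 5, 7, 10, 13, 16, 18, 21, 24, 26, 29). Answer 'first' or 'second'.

first

The two dates have Julian Day Numbers 2394747 and 2402433 respectively.
Since 2394747 < 2402433, the first date comes first.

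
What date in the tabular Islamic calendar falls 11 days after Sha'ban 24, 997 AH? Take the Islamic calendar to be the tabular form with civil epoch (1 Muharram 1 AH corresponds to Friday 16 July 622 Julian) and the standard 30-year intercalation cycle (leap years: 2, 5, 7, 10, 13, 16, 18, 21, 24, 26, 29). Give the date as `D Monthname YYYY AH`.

6 Ramadan 997 AH

The starting date is JDN 2301619; 2301619 + 11 = 2301630.
JDN 2301630 corresponds to 6 Ramadan 997 AH.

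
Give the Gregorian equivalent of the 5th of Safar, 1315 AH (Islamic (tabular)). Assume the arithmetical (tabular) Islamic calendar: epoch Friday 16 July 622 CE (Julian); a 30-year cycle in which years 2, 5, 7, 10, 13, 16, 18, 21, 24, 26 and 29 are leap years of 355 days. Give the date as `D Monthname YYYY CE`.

Both dates share Julian Day Number 2414112; in the Gregorian calendar that is 6 July 1897 CE.

6 July 1897 CE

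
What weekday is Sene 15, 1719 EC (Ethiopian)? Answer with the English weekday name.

Equivalently 20 June 1727 Gregorian, JDN 2352004.
2352004 ≡ 4 (mod 7); counting from Monday = 0 gives Friday.

Friday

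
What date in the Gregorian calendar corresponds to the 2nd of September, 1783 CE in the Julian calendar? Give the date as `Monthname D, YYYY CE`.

September 13, 1783 CE

At this point the Julian calendar is 11 days behind the Gregorian.
2 September 1783 Julian + 11 days → 13 September 1783 Gregorian.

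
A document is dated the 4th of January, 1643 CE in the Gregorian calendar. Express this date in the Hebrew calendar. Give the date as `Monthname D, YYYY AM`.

Julian Day Number of the source date = 2321157.
Converting JDN 2321157 to the Hebrew calendar gives 13 Tevet 5403 AM.

Tevet 13, 5403 AM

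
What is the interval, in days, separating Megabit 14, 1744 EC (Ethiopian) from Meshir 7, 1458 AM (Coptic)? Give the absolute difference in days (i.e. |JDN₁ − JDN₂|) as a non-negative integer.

3690

JDN of the first date = 2361045.
JDN of the second date = 2357355.
|2357355 − 2361045| = 3690.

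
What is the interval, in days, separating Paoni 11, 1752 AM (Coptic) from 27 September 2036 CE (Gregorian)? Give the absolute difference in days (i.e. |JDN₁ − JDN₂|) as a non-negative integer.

101

First date → JDN 2464863; second date → JDN 2464964.
The interval is |2464863 − 2464964| = 101 days.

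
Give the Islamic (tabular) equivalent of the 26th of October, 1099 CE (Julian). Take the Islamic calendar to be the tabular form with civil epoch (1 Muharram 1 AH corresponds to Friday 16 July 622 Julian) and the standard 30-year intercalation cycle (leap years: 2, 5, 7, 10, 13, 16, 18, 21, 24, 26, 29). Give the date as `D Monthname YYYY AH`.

8 Dhu al-Hijjah 492 AH

The source date corresponds to 1 November 1099 in the proleptic Gregorian calendar (JDN 2122766).
That day falls on 8 Dhu al-Hijjah 492 AH in the tabular Islamic calendar.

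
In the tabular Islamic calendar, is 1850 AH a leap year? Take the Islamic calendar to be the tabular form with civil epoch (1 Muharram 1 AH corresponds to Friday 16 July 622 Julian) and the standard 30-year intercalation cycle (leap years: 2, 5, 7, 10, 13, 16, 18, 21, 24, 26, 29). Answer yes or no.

Year 1850 AH is year 20 of its 30-year cycle; leap positions are 2, 5, 7, 10, 13, 16, 18, 21, 24, 26, 29, so it is a common year (354 days).

no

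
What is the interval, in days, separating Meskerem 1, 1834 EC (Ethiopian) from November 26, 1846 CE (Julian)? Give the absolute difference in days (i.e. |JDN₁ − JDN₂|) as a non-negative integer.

1915

First date → JDN 2393724; second date → JDN 2395639.
The interval is |2393724 − 2395639| = 1915 days.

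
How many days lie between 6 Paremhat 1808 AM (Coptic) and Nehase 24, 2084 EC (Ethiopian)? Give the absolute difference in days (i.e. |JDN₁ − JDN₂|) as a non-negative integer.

168

JDN of the first date = 2485222.
JDN of the second date = 2485390.
|2485390 − 2485222| = 168.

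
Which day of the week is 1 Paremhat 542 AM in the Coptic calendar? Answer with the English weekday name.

Sunday

In the proleptic Gregorian calendar this is 1 March 826 (JDN 2022810).
2022810 ≡ 6 (mod 7); counting from Monday = 0 gives Sunday.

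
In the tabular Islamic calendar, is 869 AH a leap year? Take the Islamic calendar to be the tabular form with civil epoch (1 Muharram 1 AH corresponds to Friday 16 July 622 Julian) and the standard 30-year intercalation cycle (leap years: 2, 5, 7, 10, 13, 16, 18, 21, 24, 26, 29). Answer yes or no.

yes

Year 869 AH is year 29 of its 30-year cycle; leap positions are 2, 5, 7, 10, 13, 16, 18, 21, 24, 26, 29, so it is a leap year (355 days).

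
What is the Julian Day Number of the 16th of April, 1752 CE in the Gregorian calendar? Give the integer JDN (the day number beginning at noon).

JDN 2299161 is 15 October 1582 CE (Gregorian); the target day is +61910 days from there, so JDN = 2361071.

2361071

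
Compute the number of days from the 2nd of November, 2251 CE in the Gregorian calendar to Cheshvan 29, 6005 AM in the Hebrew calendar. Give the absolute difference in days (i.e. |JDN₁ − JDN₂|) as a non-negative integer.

2528

JDN of the first date = 2543526.
JDN of the second date = 2540998.
|2540998 − 2543526| = 2528.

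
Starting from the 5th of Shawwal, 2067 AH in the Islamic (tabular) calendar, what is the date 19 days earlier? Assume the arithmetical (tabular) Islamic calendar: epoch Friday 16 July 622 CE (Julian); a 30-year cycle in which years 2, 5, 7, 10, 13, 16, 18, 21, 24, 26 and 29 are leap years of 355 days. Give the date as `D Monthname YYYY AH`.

16 Ramadan 2067 AH

JDN of the 5th of Shawwal, 2067 AH = 2680832.
2680832 − 19 = 2680813.
JDN 2680813 in the tabular Islamic calendar is 16 Ramadan 2067 AH.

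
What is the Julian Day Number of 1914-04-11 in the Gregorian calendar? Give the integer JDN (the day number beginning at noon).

2420234

JDN 2299161 is 15 October 1582 CE (Gregorian); the target day is +121073 days from there, so JDN = 2420234.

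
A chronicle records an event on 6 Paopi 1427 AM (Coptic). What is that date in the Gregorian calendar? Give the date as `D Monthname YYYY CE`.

Julian Day Number of the source date = 2345911.
Converting JDN 2345911 to the Gregorian calendar gives 14 October 1710 CE.

14 October 1710 CE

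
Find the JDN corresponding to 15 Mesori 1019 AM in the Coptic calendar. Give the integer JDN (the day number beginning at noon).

2197198

In the proleptic Gregorian calendar the same day is 16 August 1303.
JDN 2451545 is 1 January 2000 CE (Gregorian); the target day is −254347 days from there, so JDN = 2197198.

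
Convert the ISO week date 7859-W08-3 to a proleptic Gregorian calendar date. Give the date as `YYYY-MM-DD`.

7859-02-23

ISO week 1 of 7859 is the week containing the first Thursday of 7859.
Week 8, day 3 (Wednesday) lands on 7859-02-23.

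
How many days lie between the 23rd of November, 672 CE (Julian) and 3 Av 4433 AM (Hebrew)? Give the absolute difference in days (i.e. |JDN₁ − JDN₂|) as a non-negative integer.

241

First date → JDN 1966833; second date → JDN 1967074.
The interval is |1966833 − 1967074| = 241 days.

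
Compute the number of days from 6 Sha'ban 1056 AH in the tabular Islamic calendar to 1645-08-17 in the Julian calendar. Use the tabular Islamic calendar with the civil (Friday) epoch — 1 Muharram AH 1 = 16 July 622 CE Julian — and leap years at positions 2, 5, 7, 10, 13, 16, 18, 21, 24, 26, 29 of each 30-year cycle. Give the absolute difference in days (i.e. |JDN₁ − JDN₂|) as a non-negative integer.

JDN of the first date = 2322509.
JDN of the second date = 2322123.
|2322123 − 2322509| = 386.

386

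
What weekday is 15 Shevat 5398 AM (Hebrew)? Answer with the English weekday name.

Saturday

This is JDN 2319357 (30 January 1638 Gregorian).
JDN 2319357 mod 7 = 5, and JDN 0 was a Monday, so this is a Saturday.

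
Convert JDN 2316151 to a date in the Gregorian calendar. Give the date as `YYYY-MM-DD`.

1629-04-21

JDN 2451545 is 1 Jan 2000; 2316151 is −135394 days from there.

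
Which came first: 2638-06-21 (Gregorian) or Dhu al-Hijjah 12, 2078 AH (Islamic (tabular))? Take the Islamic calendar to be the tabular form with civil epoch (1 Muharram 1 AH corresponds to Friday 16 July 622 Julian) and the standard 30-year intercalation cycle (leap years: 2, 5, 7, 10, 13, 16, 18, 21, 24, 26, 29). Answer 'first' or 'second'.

first

First date → JDN 2684741; second date → JDN 2684796.
JDN 2684741 < JDN 2684796, so the first date is earlier.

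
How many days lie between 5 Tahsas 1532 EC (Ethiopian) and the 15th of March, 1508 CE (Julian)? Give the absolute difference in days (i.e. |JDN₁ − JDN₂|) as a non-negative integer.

11584

JDN of the first date = 2283513.
JDN of the second date = 2271929.
|2271929 − 2283513| = 11584.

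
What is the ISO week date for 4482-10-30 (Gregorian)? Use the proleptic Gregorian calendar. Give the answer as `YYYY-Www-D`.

The weekday is Friday (ISO weekday 5).
That Friday belongs to ISO week 44 of ISO year 4482.

4482-W44-5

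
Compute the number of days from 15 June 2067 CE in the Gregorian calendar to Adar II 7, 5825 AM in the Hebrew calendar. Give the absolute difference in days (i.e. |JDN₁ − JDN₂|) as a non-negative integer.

822

First date → JDN 2476182; second date → JDN 2475360.
The interval is |2476182 − 2475360| = 822 days.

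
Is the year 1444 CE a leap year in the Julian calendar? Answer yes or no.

1444 mod 4 = 0, so it is a leap year in the Julian calendar.

yes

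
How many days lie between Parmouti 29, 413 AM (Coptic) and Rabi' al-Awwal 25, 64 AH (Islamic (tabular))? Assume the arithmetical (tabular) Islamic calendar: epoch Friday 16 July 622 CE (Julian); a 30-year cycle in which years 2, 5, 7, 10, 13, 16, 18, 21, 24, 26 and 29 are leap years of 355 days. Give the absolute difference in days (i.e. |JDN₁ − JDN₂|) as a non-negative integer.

JDN of the first date = 1975751.
JDN of the second date = 1970848.
|1970848 − 1975751| = 4903.

4903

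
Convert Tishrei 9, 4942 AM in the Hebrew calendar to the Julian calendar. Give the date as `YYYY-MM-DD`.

1181-09-20

Julian Day Number of the source date = 2152681.
Converting JDN 2152681 to the Julian calendar gives 20 September 1181 CE.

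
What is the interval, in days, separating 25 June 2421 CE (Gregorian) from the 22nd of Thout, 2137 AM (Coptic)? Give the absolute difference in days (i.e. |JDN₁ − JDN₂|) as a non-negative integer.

First date → JDN 2605488; second date → JDN 2605225.
The interval is |2605488 − 2605225| = 263 days.

263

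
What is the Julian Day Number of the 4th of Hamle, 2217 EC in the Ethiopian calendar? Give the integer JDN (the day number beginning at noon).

2533918

In the Gregorian calendar the same day is 13 July 2225.
JDN 2451545 is 1 January 2000 CE (Gregorian); the target day is +82373 days from there, so JDN = 2533918.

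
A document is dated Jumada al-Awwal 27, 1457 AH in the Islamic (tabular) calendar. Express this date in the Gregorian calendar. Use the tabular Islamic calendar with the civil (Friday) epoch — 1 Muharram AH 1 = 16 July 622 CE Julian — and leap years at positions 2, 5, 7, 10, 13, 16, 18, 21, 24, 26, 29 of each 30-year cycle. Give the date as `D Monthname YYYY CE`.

2 August 2035 CE

Both dates share Julian Day Number 2464542; in the Gregorian calendar that is 2 August 2035 CE.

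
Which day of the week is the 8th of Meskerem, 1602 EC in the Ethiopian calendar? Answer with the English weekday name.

This is JDN 2308993 (15 September 1609 Gregorian).
JDN 2308993 mod 7 = 1, and JDN 0 was a Monday, so this is a Tuesday.

Tuesday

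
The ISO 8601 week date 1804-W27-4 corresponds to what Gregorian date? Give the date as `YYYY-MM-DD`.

ISO week 1 of 1804 is the week containing the first Thursday of 1804.
Week 27, day 4 (Thursday) lands on 1804-07-05.

1804-07-05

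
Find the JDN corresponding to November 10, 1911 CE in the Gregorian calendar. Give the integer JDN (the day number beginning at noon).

2419351

JDN 2400001 is 17 November 1858 CE (Gregorian), MJD 0; the target day is +19350 days from there, so JDN = 2419351.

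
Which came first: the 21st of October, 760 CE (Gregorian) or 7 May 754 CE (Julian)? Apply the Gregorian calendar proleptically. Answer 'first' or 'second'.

second

Converting both to JDN: 1998938 vs 1996583; the smaller is the second.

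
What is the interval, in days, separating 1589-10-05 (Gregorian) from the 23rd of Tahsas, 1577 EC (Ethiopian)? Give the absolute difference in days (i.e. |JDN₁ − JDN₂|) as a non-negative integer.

1741

First date → JDN 2301708; second date → JDN 2299967.
The interval is |2301708 − 2299967| = 1741 days.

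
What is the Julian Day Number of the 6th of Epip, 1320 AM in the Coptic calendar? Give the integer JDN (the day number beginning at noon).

2307100

In the Gregorian calendar the same day is 10 July 1604.
JDN 2400001 is 17 November 1858 CE (Gregorian), MJD 0; the target day is −92901 days from there, so JDN = 2307100.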